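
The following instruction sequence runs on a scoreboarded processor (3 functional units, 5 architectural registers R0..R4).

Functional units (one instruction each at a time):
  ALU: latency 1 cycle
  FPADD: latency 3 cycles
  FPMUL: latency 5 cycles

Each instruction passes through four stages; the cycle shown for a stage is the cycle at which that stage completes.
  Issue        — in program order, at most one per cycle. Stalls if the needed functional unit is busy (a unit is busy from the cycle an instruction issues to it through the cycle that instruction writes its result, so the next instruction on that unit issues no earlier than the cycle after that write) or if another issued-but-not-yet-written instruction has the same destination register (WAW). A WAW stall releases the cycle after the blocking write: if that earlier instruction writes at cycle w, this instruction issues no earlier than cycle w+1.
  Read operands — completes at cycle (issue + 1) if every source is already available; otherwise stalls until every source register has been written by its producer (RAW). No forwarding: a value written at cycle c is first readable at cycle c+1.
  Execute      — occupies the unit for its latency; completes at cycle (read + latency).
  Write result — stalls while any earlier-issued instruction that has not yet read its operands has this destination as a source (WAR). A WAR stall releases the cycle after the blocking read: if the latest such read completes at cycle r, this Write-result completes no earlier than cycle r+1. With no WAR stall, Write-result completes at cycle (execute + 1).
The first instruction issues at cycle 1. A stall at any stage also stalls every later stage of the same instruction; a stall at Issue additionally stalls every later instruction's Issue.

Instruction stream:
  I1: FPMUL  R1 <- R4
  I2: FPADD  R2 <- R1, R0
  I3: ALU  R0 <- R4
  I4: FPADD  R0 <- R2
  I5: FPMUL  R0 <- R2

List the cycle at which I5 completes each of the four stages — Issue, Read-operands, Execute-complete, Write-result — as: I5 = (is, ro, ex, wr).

I5 = (20, 21, 26, 27)

[1] I1→FPMUL
[2] I1 RO, I2→FPADD
[3] I3→ALU
[4] I3 RO
[5] I3 EX
[7] I1 EX
[8] I1 WR R1
[9] I2 RO
[10] I3 WR R0
[12] I2 EX
[13] I2 WR R2
[14] I4→FPADD
[15] I4 RO
[18] I4 EX
[19] I4 WR R0
[20] I5→FPMUL
[21] I5 RO
[26] I5 EX
[27] I5 WR R0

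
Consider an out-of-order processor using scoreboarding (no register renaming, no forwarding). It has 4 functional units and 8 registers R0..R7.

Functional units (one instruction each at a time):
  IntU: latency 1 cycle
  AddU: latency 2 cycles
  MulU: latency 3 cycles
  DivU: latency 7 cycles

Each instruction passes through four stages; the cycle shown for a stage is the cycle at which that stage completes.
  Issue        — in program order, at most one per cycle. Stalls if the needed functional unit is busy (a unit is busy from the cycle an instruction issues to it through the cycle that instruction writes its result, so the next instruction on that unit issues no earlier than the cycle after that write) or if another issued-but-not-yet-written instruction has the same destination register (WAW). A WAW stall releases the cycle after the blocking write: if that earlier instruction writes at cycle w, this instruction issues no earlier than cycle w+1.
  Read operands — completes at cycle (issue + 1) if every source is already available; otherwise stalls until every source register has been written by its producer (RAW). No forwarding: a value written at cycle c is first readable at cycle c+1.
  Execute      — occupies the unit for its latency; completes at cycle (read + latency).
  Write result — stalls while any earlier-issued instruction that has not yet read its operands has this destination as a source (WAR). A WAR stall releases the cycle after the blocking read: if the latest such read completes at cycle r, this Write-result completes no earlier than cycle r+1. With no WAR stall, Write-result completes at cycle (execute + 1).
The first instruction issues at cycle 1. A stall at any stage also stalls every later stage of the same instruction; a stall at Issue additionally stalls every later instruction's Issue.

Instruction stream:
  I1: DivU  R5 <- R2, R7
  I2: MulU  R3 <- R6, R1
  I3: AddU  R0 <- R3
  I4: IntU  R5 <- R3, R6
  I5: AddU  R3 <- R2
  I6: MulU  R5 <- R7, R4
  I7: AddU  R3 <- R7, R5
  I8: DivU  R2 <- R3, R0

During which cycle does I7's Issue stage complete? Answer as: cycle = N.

I1: IS=1 RO=2 EX=9 WR=10
I2: IS=2 RO=3 EX=6 WR=7
I3: IS=3 RO=8 EX=10 WR=11  [RAW R3: wait I2 write@7]
I4: IS=11 RO=12 EX=13 WR=14  [WAW R5: wait I1 write@10]
I5: IS=12 RO=13 EX=15 WR=16
I6: IS=15 RO=16 EX=19 WR=20  [WAW R5: wait I4 write@14]
I7: IS=17 RO=21 EX=23 WR=24  [struct: AddU busy until I5 writes@16; RAW R5: wait I6 write@20]
I8: IS=18 RO=25 EX=32 WR=33  [RAW R3: wait I7 write@24]

cycle = 17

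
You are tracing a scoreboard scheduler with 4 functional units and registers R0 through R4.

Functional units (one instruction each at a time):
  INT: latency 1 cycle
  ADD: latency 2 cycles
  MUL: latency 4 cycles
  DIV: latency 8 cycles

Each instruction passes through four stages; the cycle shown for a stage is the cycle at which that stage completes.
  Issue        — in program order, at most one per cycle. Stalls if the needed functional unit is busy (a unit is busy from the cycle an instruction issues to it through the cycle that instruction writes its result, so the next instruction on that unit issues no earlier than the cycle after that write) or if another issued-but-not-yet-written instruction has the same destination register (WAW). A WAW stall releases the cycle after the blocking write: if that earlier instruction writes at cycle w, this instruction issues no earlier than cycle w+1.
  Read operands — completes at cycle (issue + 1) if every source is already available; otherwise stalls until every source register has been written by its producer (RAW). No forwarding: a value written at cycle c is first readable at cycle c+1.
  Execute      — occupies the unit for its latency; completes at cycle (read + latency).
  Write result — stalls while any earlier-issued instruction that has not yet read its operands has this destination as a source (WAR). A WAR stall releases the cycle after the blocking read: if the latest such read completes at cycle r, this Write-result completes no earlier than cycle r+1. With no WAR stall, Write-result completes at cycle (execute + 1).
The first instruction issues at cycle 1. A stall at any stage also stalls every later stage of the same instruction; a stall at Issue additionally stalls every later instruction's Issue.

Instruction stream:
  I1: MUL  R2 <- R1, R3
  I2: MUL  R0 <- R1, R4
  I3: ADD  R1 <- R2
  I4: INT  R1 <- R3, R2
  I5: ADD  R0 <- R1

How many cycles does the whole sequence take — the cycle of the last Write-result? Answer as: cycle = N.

cycle = 21

[I1] 1/2/6/7
[I2] 8/9/13/14  (struct: MUL busy until I1 writes@7)
[I3] 9/10/12/13
[I4] 14/15/16/17  (WAW R1: wait I3 write@13)
[I5] 15/18/20/21  (RAW R1: wait I4 write@17)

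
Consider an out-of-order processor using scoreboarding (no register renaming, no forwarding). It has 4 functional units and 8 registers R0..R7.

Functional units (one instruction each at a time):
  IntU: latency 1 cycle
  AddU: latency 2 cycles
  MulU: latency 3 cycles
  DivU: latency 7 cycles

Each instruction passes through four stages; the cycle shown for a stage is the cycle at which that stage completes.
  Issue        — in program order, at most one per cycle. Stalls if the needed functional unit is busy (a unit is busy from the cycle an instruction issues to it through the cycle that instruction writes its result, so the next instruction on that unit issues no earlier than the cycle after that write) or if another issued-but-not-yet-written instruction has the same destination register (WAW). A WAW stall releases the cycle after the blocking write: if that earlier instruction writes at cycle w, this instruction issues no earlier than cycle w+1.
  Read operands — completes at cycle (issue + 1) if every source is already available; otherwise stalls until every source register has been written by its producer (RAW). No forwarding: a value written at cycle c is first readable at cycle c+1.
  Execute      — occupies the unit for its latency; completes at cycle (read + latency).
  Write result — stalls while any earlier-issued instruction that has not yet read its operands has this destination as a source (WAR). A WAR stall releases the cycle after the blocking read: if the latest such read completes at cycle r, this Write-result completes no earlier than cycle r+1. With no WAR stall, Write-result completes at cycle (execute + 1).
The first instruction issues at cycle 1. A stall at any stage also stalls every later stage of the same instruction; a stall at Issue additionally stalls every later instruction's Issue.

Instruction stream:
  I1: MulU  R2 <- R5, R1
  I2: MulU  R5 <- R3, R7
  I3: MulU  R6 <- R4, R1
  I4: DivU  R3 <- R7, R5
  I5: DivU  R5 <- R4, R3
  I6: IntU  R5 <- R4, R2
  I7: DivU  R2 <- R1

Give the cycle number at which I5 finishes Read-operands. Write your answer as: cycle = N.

cycle 1: I1→MulU
cycle 2: I1 RO
cycle 5: I1 EX
cycle 6: I1 WR R2
cycle 7: I2→MulU
cycle 8: I2 RO
cycle 11: I2 EX
cycle 12: I2 WR R5
cycle 13: I3→MulU
cycle 14: I3 RO | I4→DivU
cycle 15: I4 RO
cycle 17: I3 EX
cycle 18: I3 WR R6
cycle 22: I4 EX
cycle 23: I4 WR R3
cycle 24: I5→DivU
cycle 25: I5 RO
cycle 32: I5 EX
cycle 33: I5 WR R5
cycle 34: I6→IntU
cycle 35: I6 RO | I7→DivU
cycle 36: I6 EX | I7 RO
cycle 37: I6 WR R5
cycle 43: I7 EX
cycle 44: I7 WR R2

cycle = 25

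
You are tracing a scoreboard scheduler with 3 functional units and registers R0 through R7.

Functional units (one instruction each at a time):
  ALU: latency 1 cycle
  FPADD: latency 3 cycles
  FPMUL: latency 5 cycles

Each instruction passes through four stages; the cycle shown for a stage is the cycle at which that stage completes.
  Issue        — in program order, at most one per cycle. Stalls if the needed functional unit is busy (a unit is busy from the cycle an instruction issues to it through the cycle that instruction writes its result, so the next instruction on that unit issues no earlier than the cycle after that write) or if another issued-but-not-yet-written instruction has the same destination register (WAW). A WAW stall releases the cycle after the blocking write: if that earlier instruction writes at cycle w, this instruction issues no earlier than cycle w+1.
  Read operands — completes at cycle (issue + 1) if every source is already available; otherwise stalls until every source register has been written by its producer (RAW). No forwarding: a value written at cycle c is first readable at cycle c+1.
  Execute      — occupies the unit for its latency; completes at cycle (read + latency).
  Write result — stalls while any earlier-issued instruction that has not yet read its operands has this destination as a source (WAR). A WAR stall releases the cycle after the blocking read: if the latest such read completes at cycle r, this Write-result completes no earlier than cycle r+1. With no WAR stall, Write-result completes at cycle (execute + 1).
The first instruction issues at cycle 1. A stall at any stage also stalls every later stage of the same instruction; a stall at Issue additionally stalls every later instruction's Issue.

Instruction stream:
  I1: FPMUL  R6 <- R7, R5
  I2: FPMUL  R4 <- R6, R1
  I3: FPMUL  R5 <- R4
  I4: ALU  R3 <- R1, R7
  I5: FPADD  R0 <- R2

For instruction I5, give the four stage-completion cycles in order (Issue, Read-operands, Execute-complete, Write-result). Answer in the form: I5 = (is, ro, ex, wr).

I1 -> (1, 2, 7, 8)
I2 -> (9, 10, 15, 16)  // struct: FPMUL busy until I1 writes@8
I3 -> (17, 18, 23, 24)  // struct: FPMUL busy until I2 writes@16
I4 -> (18, 19, 20, 21)
I5 -> (19, 20, 23, 24)

I5 = (19, 20, 23, 24)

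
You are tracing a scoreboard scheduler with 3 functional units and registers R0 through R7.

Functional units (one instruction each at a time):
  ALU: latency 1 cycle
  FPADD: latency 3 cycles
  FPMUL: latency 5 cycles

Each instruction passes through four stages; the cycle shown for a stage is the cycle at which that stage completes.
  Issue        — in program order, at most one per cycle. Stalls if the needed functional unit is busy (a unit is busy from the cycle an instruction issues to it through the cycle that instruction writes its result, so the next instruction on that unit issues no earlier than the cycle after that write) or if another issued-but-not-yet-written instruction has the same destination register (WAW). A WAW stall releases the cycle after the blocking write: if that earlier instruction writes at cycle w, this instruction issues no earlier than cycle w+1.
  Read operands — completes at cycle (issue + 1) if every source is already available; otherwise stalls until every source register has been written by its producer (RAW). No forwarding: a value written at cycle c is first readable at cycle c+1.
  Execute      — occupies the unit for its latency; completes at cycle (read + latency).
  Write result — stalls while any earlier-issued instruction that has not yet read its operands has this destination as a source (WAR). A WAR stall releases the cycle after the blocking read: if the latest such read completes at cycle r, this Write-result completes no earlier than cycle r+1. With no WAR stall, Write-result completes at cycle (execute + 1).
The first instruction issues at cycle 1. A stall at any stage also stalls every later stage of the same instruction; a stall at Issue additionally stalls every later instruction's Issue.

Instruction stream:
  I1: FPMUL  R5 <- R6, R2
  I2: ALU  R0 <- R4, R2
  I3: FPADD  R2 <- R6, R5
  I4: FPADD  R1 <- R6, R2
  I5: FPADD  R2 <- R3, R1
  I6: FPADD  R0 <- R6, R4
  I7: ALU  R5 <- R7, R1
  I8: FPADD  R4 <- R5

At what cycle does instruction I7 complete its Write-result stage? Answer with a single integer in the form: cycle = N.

1) issue 1, read 2, done 7, write 8
2) issue 2, read 3, done 4, write 5
3) issue 3, read 9, done 12, write 13  <RAW R5: wait I1 write@8>
4) issue 14, read 15, done 18, write 19  <struct: FPADD busy until I3 writes@13>
5) issue 20, read 21, done 24, write 25  <struct: FPADD busy until I4 writes@19>
6) issue 26, read 27, done 30, write 31  <struct: FPADD busy until I5 writes@25>
7) issue 27, read 28, done 29, write 30
8) issue 32, read 33, done 36, write 37  <struct: FPADD busy until I6 writes@31>

cycle = 30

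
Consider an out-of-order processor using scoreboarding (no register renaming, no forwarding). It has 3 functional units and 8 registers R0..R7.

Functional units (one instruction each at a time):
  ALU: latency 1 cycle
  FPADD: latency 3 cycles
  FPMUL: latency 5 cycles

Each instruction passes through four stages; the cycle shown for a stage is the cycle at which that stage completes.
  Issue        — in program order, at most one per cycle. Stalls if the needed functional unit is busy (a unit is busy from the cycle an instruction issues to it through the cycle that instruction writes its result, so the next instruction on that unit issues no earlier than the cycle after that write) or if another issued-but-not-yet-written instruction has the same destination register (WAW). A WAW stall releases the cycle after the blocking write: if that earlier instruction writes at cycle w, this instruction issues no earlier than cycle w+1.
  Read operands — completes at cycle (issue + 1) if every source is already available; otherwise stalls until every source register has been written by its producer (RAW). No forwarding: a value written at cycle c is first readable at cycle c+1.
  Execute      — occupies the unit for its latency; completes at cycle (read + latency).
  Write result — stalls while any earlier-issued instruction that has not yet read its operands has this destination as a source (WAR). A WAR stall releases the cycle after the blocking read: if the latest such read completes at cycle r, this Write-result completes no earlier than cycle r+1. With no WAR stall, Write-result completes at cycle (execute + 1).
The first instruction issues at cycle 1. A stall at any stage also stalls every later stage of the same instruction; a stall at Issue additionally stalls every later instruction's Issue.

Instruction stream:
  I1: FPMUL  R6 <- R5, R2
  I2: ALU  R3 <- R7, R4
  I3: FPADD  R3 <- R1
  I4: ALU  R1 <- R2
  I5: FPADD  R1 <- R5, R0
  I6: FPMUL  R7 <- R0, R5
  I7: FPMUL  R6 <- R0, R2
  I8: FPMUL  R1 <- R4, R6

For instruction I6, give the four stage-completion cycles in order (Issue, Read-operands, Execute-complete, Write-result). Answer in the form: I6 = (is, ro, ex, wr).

c1: issue I1 (FPMUL)
c2: I1 read-ops · issue I2 (ALU)
c3: I2 read-ops
c4: I2 finished on ALU
c5: I2→R3
c6: issue I3 (FPADD)
c7: I1 finished on FPMUL · I3 read-ops · issue I4 (ALU)
c8: I1→R6 · I4 read-ops
c9: I4 finished on ALU
c10: I3 finished on FPADD · I4→R1
c11: I3→R3
c12: issue I5 (FPADD)
c13: I5 read-ops · issue I6 (FPMUL)
c14: I6 read-ops
c16: I5 finished on FPADD
c17: I5→R1
c19: I6 finished on FPMUL
c20: I6→R7
c21: issue I7 (FPMUL)
c22: I7 read-ops
c27: I7 finished on FPMUL
c28: I7→R6
c29: issue I8 (FPMUL)
c30: I8 read-ops
c35: I8 finished on FPMUL
c36: I8→R1

I6 = (13, 14, 19, 20)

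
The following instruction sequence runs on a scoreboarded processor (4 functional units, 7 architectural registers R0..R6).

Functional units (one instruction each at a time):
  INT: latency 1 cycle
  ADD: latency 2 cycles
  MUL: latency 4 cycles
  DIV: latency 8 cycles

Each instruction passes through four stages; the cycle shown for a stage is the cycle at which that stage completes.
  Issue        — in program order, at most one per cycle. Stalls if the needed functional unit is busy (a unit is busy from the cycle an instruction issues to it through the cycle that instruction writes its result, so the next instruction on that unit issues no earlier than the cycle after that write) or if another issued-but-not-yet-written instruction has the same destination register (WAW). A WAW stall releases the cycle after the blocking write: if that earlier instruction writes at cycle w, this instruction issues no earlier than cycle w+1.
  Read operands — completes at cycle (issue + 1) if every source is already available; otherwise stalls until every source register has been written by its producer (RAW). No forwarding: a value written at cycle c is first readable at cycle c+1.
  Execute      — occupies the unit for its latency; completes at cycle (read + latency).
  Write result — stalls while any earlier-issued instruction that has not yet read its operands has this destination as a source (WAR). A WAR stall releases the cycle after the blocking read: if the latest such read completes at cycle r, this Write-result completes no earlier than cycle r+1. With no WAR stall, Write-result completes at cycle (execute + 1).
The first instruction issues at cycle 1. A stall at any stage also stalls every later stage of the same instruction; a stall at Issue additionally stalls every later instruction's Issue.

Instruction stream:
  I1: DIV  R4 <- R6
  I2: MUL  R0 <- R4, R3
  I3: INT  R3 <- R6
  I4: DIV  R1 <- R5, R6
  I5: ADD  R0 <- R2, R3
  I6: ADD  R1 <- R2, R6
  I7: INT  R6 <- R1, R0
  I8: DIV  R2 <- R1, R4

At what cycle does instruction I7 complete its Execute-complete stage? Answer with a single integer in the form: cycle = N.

cycle = 29

t=1  I1 issues→DIV
t=2  I1 reads; I2 issues→MUL
t=3  I3 issues→INT
t=4  I3 reads
t=5  I3 exec-done
t=10  I1 exec-done
t=11  I1 writes R4
t=12  I2 reads; I4 issues→DIV
t=13  I3 writes R3; I4 reads
t=16  I2 exec-done
t=17  I2 writes R0
t=18  I5 issues→ADD
t=19  I5 reads
t=21  I4 exec-done; I5 exec-done
t=22  I4 writes R1; I5 writes R0
t=23  I6 issues→ADD
t=24  I6 reads; I7 issues→INT
t=25  I8 issues→DIV
t=26  I6 exec-done
t=27  I6 writes R1
t=28  I7 reads; I8 reads
t=29  I7 exec-done
t=30  I7 writes R6
t=36  I8 exec-done
t=37  I8 writes R2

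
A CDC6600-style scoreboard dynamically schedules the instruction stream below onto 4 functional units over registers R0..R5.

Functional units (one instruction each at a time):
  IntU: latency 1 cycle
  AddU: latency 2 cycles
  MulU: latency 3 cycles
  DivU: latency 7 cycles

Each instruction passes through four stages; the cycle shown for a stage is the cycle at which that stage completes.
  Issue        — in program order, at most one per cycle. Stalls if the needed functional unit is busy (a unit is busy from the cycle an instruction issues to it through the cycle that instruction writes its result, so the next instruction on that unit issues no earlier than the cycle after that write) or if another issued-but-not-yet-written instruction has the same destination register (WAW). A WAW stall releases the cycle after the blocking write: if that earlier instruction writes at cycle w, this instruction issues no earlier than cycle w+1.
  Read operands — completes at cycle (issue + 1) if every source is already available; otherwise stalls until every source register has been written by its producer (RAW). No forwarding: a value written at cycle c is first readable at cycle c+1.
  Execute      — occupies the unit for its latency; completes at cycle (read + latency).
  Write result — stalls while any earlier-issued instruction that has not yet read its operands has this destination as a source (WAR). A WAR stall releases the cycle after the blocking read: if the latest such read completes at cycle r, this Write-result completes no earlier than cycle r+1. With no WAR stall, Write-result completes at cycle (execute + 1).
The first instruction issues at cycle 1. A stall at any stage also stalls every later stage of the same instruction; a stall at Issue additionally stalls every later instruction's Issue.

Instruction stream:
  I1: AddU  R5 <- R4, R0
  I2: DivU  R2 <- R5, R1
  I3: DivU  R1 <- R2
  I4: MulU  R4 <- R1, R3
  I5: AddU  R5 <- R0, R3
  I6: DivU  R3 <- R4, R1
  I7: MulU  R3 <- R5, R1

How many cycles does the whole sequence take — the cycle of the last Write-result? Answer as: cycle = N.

cycle = 44

I1 -> (1, 2, 4, 5)
I2 -> (2, 6, 13, 14)  // RAW R5: wait I1 write@5
I3 -> (15, 16, 23, 24)  // struct: DivU busy until I2 writes@14
I4 -> (16, 25, 28, 29)  // RAW R1: wait I3 write@24
I5 -> (17, 18, 20, 21)
I6 -> (25, 30, 37, 38)  // struct: DivU busy until I3 writes@24, RAW R4: wait I4 write@29
I7 -> (39, 40, 43, 44)  // WAW R3: wait I6 write@38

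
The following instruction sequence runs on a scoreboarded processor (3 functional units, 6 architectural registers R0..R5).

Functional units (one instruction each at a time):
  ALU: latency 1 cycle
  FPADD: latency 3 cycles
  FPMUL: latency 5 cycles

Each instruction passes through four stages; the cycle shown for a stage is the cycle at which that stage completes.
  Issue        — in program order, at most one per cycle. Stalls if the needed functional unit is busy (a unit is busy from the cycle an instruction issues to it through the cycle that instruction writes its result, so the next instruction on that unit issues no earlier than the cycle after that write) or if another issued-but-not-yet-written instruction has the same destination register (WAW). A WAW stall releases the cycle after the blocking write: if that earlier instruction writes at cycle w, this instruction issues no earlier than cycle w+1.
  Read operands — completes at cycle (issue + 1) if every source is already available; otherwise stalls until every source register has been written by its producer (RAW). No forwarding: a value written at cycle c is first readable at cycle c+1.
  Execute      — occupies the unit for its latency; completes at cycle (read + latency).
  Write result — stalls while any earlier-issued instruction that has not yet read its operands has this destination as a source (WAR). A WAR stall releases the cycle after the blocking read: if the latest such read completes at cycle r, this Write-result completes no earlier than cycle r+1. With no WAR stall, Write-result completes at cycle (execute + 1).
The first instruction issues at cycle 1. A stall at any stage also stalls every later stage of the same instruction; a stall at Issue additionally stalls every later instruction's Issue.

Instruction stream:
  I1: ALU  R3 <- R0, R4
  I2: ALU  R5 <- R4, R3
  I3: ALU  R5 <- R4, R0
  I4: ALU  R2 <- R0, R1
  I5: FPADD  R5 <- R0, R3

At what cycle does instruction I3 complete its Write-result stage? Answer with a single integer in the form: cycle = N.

cycle = 12

cycle 1: issue I1 (ALU)
cycle 2: I1 read-ops
cycle 3: I1 finished on ALU
cycle 4: I1→R3
cycle 5: issue I2 (ALU)
cycle 6: I2 read-ops
cycle 7: I2 finished on ALU
cycle 8: I2→R5
cycle 9: issue I3 (ALU)
cycle 10: I3 read-ops
cycle 11: I3 finished on ALU
cycle 12: I3→R5
cycle 13: issue I4 (ALU)
cycle 14: I4 read-ops · issue I5 (FPADD)
cycle 15: I4 finished on ALU · I5 read-ops
cycle 16: I4→R2
cycle 18: I5 finished on FPADD
cycle 19: I5→R5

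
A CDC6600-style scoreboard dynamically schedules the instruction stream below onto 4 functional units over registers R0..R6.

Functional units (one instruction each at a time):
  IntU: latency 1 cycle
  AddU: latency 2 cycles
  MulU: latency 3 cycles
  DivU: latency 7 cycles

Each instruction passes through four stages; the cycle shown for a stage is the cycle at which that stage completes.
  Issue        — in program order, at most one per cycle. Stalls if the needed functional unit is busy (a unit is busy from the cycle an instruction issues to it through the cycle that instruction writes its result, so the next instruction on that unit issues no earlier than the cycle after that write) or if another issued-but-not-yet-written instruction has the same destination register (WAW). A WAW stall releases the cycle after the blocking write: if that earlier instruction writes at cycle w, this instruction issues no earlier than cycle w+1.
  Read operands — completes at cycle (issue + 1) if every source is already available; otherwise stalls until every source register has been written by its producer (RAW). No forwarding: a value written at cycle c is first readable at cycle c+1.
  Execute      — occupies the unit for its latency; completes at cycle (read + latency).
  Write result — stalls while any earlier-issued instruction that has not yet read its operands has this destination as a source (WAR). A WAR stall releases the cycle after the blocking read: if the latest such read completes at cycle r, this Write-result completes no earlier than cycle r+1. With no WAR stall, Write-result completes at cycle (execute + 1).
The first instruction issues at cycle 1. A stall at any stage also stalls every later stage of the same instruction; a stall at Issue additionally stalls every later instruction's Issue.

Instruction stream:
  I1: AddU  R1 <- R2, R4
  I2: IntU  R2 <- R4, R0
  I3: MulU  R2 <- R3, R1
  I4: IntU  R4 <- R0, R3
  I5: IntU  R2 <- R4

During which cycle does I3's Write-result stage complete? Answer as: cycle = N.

I1: IS=1 RO=2 EX=4 WR=5
I2: IS=2 RO=3 EX=4 WR=5
I3: IS=6 RO=7 EX=10 WR=11  [WAW R2: wait I2 write@5]
I4: IS=7 RO=8 EX=9 WR=10
I5: IS=12 RO=13 EX=14 WR=15  [WAW R2: wait I3 write@11]

cycle = 11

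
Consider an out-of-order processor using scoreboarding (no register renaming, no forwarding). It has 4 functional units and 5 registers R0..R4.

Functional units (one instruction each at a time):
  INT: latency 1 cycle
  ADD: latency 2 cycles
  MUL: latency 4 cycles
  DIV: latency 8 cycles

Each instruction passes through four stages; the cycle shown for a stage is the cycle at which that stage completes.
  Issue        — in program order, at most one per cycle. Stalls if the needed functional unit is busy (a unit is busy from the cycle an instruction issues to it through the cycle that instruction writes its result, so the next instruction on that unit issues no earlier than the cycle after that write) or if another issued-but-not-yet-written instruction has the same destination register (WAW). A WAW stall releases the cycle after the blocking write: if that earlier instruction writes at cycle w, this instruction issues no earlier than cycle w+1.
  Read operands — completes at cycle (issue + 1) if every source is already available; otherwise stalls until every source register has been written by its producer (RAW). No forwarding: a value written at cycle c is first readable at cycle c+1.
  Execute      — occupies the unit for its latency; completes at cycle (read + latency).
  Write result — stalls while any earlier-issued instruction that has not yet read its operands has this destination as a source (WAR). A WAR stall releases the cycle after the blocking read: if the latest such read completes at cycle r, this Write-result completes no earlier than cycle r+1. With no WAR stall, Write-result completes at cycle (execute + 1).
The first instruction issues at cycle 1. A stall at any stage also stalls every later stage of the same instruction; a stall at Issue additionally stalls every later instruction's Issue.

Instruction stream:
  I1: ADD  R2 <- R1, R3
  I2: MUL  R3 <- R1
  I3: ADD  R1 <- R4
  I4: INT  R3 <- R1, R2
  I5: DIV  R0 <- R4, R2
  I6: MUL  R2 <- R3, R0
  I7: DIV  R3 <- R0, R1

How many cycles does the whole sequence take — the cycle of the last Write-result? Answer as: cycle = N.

1) issue 1, read 2, done 4, write 5
2) issue 2, read 3, done 7, write 8
3) issue 6, read 7, done 9, write 10  <struct: ADD busy until I1 writes@5>
4) issue 9, read 11, done 12, write 13  <WAW R3: wait I2 write@8 / RAW R1: wait I3 write@10>
5) issue 10, read 11, done 19, write 20
6) issue 11, read 21, done 25, write 26  <RAW R0: wait I5 write@20>
7) issue 21, read 22, done 30, write 31  <struct: DIV busy until I5 writes@20>

cycle = 31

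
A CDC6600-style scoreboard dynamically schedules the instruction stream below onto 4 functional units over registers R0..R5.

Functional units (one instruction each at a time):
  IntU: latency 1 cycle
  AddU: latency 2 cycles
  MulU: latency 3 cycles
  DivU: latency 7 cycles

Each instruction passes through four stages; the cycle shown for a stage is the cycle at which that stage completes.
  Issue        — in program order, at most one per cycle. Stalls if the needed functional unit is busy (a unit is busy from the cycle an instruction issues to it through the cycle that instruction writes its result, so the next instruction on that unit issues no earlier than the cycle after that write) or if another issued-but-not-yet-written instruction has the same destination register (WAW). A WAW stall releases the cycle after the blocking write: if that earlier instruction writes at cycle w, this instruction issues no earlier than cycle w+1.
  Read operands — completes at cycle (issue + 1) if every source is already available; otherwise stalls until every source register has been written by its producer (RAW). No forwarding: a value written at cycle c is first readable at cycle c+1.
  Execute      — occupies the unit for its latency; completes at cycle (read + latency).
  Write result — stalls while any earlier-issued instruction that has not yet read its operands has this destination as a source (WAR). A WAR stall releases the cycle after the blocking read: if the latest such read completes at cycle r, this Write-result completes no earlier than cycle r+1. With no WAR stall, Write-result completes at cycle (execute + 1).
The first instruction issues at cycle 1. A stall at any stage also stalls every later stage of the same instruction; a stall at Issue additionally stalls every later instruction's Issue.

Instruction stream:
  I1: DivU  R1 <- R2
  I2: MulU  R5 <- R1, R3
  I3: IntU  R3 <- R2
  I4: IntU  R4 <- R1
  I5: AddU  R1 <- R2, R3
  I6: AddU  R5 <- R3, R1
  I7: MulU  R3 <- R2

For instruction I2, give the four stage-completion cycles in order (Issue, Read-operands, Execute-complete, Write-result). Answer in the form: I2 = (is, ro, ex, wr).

I2 = (2, 11, 14, 15)

I1: IS=1 RO=2 EX=9 WR=10
I2: IS=2 RO=11 EX=14 WR=15  [RAW R1: wait I1 write@10]
I3: IS=3 RO=4 EX=5 WR=12  [WAR R3: wait I2 read@11]
I4: IS=13 RO=14 EX=15 WR=16  [struct: IntU busy until I3 writes@12]
I5: IS=14 RO=15 EX=17 WR=18
I6: IS=19 RO=20 EX=22 WR=23  [struct: AddU busy until I5 writes@18]
I7: IS=20 RO=21 EX=24 WR=25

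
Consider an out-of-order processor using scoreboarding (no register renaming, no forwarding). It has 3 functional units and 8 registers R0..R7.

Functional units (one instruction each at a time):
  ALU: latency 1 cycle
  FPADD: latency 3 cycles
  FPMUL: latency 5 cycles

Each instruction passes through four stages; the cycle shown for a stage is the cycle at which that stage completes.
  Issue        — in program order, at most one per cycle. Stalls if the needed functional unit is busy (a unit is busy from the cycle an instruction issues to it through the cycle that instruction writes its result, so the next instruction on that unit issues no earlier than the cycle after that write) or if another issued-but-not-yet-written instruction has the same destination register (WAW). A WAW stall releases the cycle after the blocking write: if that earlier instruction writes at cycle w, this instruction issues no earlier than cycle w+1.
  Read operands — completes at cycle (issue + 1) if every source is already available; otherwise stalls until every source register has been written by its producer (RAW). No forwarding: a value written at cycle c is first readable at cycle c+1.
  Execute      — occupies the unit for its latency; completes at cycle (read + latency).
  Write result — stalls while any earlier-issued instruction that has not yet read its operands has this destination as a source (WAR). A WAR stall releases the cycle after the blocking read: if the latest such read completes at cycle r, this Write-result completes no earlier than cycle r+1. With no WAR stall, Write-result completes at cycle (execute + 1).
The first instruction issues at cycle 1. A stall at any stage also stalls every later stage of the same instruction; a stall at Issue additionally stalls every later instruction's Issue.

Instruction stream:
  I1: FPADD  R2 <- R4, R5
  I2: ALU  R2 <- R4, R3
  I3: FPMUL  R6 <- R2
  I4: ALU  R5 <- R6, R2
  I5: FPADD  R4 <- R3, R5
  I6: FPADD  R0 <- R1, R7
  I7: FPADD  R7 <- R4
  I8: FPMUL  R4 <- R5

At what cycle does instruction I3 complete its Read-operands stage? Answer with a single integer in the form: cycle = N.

[I1] 1/2/5/6
[I2] 7/8/9/10  (WAW R2: wait I1 write@6)
[I3] 8/11/16/17  (RAW R2: wait I2 write@10)
[I4] 11/18/19/20  (struct: ALU busy until I2 writes@10; RAW R6: wait I3 write@17)
[I5] 12/21/24/25  (RAW R5: wait I4 write@20)
[I6] 26/27/30/31  (struct: FPADD busy until I5 writes@25)
[I7] 32/33/36/37  (struct: FPADD busy until I6 writes@31)
[I8] 33/34/39/40

cycle = 11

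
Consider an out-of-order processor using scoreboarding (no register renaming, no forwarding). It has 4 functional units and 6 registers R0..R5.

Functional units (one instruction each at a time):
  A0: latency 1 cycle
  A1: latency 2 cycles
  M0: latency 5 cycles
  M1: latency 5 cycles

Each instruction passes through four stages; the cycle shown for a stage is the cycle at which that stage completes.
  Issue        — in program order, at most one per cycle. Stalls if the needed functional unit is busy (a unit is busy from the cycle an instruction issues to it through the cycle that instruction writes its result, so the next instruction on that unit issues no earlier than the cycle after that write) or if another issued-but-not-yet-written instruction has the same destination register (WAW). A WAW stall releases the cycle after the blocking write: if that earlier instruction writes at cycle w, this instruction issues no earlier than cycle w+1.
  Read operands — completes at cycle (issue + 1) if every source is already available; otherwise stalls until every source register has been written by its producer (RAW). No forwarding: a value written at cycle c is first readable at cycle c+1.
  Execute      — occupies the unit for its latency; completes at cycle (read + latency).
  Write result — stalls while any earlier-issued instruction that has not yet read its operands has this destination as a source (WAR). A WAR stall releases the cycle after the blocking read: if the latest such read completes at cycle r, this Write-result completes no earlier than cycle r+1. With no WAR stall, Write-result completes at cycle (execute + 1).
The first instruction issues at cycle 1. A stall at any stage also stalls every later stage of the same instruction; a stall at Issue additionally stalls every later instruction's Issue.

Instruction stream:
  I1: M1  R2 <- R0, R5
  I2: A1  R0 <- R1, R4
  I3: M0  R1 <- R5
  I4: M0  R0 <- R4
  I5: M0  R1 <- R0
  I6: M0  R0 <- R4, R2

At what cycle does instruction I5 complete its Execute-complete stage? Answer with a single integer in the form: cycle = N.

I1: IS=1 RO=2 EX=7 WR=8
I2: IS=2 RO=3 EX=5 WR=6
I3: IS=3 RO=4 EX=9 WR=10
I4: IS=11 RO=12 EX=17 WR=18  [struct: M0 busy until I3 writes@10]
I5: IS=19 RO=20 EX=25 WR=26  [struct: M0 busy until I4 writes@18]
I6: IS=27 RO=28 EX=33 WR=34  [struct: M0 busy until I5 writes@26]

cycle = 25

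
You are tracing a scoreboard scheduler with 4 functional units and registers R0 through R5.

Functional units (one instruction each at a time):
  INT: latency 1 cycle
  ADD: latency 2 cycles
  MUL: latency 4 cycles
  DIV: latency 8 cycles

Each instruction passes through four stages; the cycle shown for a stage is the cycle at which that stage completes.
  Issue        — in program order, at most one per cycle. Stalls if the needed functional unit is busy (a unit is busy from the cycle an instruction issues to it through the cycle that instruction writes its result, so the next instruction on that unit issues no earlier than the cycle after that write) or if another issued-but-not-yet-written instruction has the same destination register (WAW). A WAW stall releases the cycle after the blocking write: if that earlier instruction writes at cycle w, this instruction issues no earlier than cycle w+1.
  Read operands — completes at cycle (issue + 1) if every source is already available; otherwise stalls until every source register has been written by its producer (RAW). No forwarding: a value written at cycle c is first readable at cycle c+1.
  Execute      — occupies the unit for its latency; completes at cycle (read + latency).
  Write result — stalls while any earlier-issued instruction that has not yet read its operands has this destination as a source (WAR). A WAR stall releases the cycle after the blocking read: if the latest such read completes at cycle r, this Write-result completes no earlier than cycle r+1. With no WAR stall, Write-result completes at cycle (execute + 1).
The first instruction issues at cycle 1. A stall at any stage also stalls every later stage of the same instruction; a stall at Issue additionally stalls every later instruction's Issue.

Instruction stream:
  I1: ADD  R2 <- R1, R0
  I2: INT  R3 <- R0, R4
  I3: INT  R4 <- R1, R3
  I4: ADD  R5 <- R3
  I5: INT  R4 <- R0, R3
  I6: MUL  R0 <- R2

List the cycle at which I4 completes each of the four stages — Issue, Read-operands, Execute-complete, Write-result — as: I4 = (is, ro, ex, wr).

I1: IS=1 RO=2 EX=4 WR=5
I2: IS=2 RO=3 EX=4 WR=5
I3: IS=6 RO=7 EX=8 WR=9  [struct: INT busy until I2 writes@5]
I4: IS=7 RO=8 EX=10 WR=11
I5: IS=10 RO=11 EX=12 WR=13  [struct: INT busy until I3 writes@9]
I6: IS=11 RO=12 EX=16 WR=17

I4 = (7, 8, 10, 11)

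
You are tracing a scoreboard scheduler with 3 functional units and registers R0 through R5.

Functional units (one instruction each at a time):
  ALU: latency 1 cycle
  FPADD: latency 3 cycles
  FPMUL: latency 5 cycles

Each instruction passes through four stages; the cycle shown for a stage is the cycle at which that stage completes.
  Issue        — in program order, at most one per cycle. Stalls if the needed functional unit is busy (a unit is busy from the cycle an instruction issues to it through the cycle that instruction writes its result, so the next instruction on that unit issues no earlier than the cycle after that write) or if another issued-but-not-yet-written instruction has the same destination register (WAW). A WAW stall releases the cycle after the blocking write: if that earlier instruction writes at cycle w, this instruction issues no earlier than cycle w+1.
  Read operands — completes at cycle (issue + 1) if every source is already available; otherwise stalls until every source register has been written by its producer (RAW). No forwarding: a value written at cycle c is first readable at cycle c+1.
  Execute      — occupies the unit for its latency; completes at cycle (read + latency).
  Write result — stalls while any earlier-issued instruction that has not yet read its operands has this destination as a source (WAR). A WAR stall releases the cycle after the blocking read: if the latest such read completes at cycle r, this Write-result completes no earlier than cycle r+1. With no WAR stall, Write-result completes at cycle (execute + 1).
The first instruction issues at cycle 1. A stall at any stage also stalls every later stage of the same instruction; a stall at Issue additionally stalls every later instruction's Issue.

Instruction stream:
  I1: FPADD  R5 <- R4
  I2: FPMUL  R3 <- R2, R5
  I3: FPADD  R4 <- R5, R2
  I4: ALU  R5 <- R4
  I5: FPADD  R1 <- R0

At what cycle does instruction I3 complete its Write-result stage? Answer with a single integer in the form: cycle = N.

cycle = 12

I1 -> (1, 2, 5, 6)
I2 -> (2, 7, 12, 13)  // RAW R5: wait I1 write@6
I3 -> (7, 8, 11, 12)  // struct: FPADD busy until I1 writes@6
I4 -> (8, 13, 14, 15)  // RAW R4: wait I3 write@12
I5 -> (13, 14, 17, 18)  // struct: FPADD busy until I3 writes@12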